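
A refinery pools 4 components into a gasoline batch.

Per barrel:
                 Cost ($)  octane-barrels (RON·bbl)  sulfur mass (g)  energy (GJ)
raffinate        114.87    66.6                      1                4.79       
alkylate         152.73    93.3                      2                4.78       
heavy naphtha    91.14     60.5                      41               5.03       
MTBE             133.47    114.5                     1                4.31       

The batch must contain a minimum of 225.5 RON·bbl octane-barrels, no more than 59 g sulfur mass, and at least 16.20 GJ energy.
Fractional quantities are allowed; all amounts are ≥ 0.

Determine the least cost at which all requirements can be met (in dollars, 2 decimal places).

$354.85

Let x1 = barrels of raffinate, x2 = barrels of alkylate, x3 = barrels of heavy naphtha, x4 = barrels of MTBE.
min 114.87x1 + 152.73x2 + 91.14x3 + 133.47x4 s.t.:
  66.6x1 + 93.3x2 + 60.5x3 + 114.5x4 ≥ 225.5   (octane-barrels)
  1x1 + 2x2 + 41x3 + 1x4 ≤ 59   (sulfur mass)
  4.79x1 + 4.78x2 + 5.03x3 + 4.31x4 ≥ 16.2   (energy)
  x1, x2, x3, x4 ≥ 0.
The minimum-cost mix takes nothing from alkylate — only raffinate, heavy naphtha, MTBE. There the octane-barrels, sulfur mass, energy constraints are tight.
That vertex is x1 = 1.7, x3 = 1.3916, x4 = 0.24532.
Hence cost = 114.87·1.7 + 91.14·1.3916 + 133.47·0.24532 = $354.8523.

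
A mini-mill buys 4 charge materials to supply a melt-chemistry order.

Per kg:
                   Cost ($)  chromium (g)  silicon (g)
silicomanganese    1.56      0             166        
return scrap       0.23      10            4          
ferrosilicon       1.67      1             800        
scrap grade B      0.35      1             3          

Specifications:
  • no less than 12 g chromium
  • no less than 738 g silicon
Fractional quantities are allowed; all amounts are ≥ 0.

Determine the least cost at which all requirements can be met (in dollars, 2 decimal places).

Set it up as a linear program. Let x1 = kg of silicomanganese, x2 = kg of return scrap, x3 = kg of ferrosilicon, x4 = kg of scrap grade B.
Minimize 1.56x1 + 0.23x2 + 1.67x3 + 0.35x4 with:
  10x2 + 1x3 + 1x4 ≥ 12   (chromium)
  166x1 + 4x2 + 800x3 + 3x4 ≥ 738   (silicon)
  x1, x2, x3, x4 ≥ 0.
The cheapest feasible vertex uses only return scrap, ferrosilicon; silicomanganese, scrap grade B are not used. Binding constraints: chromium and silicon.
Solving gives x2 = 1.108, x3 = 0.917.
Hence cost = 0.23·1.108 + 1.67·0.917 = $1.7862.

$1.79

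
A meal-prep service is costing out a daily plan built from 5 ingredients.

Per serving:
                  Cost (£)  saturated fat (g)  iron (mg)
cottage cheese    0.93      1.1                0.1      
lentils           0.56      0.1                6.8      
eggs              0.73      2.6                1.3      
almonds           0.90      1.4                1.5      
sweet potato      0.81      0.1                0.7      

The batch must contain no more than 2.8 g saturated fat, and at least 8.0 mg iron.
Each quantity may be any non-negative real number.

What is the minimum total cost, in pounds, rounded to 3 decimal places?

£0.659

Let x1 = servings of cottage cheese, x2 = servings of lentils, x3 = servings of eggs, x4 = servings of almonds, x5 = servings of sweet potato.
min 0.93x1 + 0.56x2 + 0.73x3 + 0.9x4 + 0.81x5 s.t.:
  1.1x1 + 0.1x2 + 2.6x3 + 1.4x4 + 0.1x5 ≤ 2.8   (saturated fat)
  0.1x1 + 6.8x2 + 1.3x3 + 1.5x4 + 0.7x5 ≥ 8   (iron)
  x1, x2, x3, x4, x5 ≥ 0.
At the optimum only lentils is positive (cottage cheese, eggs, almonds, sweet potato = 0). There the iron constraint is tight.
So lentils = 1.176 servings.
Total cost: 0.56·1.176 = 0.65856.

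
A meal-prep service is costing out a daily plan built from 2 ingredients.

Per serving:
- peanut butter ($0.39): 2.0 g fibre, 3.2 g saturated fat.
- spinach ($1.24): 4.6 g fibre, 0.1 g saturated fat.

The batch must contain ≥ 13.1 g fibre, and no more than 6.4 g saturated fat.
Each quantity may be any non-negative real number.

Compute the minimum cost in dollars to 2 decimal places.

Treat it as an LP. Let x1 = servings of peanut butter, x2 = servings of spinach.
Minimise 0.39x1 + 1.24x2 s.t.:
  2x1 + 4.6x2 ≥ 13.1   (fibre)
  3.2x1 + 0.1x2 ≤ 6.4   (saturated fat)
  x1, x2 ≥ 0.
Both inputs are positive at the optimum. The fibre and saturated fat requirements are met with equality.
So peanut butter = 1.937 servings, spinach = 2.006 servings.
Cost = 0.39·1.937 + 1.24·2.006 = 3.2429.

$3.24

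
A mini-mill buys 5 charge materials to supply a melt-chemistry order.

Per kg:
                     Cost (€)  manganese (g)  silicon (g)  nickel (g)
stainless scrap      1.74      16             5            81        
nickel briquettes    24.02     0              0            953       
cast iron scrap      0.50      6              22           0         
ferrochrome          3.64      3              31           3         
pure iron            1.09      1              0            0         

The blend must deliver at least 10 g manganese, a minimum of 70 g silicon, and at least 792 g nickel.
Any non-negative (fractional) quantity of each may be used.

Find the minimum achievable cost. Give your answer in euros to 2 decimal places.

€17.49

Treat it as an LP. Let x1 = kg of stainless scrap, x2 = kg of nickel briquettes, x3 = kg of cast iron scrap, x4 = kg of ferrochrome, x5 = kg of pure iron.
min 1.74x1 + 24.02x2 + 0.5x3 + 3.64x4 + 1.09x5 s.t.:
  16x1 + 6x3 + 3x4 + 1x5 ≥ 10   (manganese)
  5x1 + 22x3 + 31x4 ≥ 70   (silicon)
  81x1 + 953x2 + 3x4 ≥ 792   (nickel)
  x1, x2, x3, x4, x5 ≥ 0.
The optimal basis is {stainless scrap, cast iron scrap}; nickel briquettes, ferrochrome, pure iron drop out. There the silicon and nickel constraints are tight.
Solving gives x1 = 9.778, x3 = 0.9596.
Total cost: 1.74·9.778 + 0.5·0.9596 = 17.4935.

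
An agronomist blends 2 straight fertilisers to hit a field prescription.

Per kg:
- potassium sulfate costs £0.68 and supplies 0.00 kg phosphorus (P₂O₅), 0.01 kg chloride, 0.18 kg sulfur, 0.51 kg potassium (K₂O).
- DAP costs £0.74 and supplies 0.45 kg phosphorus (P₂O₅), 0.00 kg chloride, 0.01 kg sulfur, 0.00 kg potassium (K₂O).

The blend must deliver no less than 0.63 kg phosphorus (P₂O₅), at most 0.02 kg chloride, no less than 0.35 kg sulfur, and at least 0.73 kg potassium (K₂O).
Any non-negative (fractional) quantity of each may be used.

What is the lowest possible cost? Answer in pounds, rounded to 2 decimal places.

Let x1 = kg of potassium sulfate, x2 = kg of DAP.
Minimize 0.68x1 + 0.74x2 subject to:
  0.45x2 ≥ 0.63   (phosphorus (P₂O₅))
  0.01x1 ≤ 0.02   (chloride)
  0.18x1 + 0.01x2 ≥ 0.35   (sulfur)
  0.51x1 ≥ 0.73   (potassium (K₂O))
  x1, x2 ≥ 0.
Both inputs are positive at the optimum. The phosphorus (P₂O₅) and sulfur requirements are met with equality.
Solving gives x1 = 1.867, x2 = 1.4.
Total cost: 0.68·1.867 + 0.74·1.4 = 2.3056.

£2.31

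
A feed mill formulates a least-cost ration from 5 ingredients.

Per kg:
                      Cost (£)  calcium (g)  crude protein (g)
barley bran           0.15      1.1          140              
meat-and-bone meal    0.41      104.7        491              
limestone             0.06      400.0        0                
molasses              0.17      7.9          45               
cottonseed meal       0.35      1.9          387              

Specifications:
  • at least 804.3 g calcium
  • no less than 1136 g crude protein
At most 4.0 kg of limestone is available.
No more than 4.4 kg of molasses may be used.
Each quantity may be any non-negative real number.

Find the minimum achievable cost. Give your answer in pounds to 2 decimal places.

£1.03

Let x1 = kg of barley bran, x2 = kg of meat-and-bone meal, x3 = kg of limestone, x4 = kg of molasses, x5 = kg of cottonseed meal.
Minimize 0.15x1 + 0.41x2 + 0.06x3 + 0.17x4 + 0.35x5 subject to:
  1.1x1 + 104.7x2 + 400x3 + 7.9x4 + 1.9x5 ≥ 804.3   (calcium)
  140x1 + 491x2 + 45x4 + 387x5 ≥ 1136   (crude protein)
  x3 ≤ 4
  x4 ≤ 4.4
  x1, x2, x3, x4, x5 ≥ 0.
At the optimum only meat-and-bone meal, limestone are positive (barley bran, molasses, cottonseed meal = 0). There the calcium and crude protein constraints are tight.
Optimal quantities: meat-and-bone meal = 2.314 kg, limestone = 1.405 kg.
Objective = 0.41·2.314 + 0.06·1.405 = 1.0330.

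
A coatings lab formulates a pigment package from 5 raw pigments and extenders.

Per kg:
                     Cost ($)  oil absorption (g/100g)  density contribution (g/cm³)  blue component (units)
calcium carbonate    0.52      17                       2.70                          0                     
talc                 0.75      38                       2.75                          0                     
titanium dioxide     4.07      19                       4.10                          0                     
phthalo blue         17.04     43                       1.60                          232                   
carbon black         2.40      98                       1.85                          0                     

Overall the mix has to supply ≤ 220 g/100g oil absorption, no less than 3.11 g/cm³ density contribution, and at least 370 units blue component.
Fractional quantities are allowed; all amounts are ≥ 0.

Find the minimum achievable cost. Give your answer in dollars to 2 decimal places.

Let x1 = kg of calcium carbonate, x2 = kg of talc, x3 = kg of titanium dioxide, x4 = kg of phthalo blue, x5 = kg of carbon black.
min 0.52x1 + 0.75x2 + 4.07x3 + 17.04x4 + 2.4x5 s.t.:
  17x1 + 38x2 + 19x3 + 43x4 + 98x5 ≤ 220   (oil absorption)
  2.7x1 + 2.75x2 + 4.1x3 + 1.6x4 + 1.85x5 ≥ 3.11   (density contribution)
  232x4 ≥ 370   (blue component)
  x1, x2, x3, x4, x5 ≥ 0.
The cheapest feasible vertex uses only calcium carbonate, phthalo blue; talc, titanium dioxide, carbon black are not used. Binding constraints: density contribution and blue component.
Optimal quantities: calcium carbonate = 0.20677 kg, phthalo blue = 1.5948 kg.
Total cost: 0.52·0.20677 + 17.04·1.5948 = 27.2829.

$27.28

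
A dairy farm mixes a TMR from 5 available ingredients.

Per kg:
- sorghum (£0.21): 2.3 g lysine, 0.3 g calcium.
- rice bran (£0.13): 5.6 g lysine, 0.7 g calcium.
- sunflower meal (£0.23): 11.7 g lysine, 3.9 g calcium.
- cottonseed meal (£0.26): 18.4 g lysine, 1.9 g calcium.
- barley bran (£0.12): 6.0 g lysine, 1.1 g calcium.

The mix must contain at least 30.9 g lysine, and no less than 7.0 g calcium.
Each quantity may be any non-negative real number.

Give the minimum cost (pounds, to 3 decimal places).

Let x1 = kg of sorghum, x2 = kg of rice bran, x3 = kg of sunflower meal, x4 = kg of cottonseed meal, x5 = kg of barley bran.
Minimise 0.21x1 + 0.13x2 + 0.23x3 + 0.26x4 + 0.12x5 subject to:
  2.3x1 + 5.6x2 + 11.7x3 + 18.4x4 + 6x5 ≥ 30.9   (lysine)
  0.3x1 + 0.7x2 + 3.9x3 + 1.9x4 + 1.1x5 ≥ 7   (calcium)
  x1, x2, x3, x4, x5 ≥ 0.
The optimal basis is {sunflower meal, cottonseed meal}; sorghum, rice bran, barley bran drop out. There the lysine and calcium constraints are tight.
So sunflower meal = 1.415 kg, cottonseed meal = 0.7795 kg.
Objective = 0.23·1.415 + 0.26·0.7795 = 0.52812.

£0.528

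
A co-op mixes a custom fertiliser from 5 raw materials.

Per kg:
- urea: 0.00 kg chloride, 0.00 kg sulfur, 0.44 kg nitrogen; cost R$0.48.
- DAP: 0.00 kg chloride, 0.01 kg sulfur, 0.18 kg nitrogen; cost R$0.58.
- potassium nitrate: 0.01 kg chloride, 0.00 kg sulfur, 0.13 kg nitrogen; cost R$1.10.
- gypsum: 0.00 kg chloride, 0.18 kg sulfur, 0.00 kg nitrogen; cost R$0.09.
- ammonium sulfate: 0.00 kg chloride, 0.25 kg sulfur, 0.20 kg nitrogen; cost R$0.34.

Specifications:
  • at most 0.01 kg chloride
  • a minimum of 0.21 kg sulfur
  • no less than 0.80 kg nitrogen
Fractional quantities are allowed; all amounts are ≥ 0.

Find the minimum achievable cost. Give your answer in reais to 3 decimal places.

Let x1 = kg of urea, x2 = kg of DAP, x3 = kg of potassium nitrate, x4 = kg of gypsum, x5 = kg of ammonium sulfate.
Minimize 0.48x1 + 0.58x2 + 1.1x3 + 0.09x4 + 0.34x5 s.t.:
  0.01x3 ≤ 0.01   (chloride)
  0.01x2 + 0.18x4 + 0.25x5 ≥ 0.21   (sulfur)
  0.44x1 + 0.18x2 + 0.13x3 + 0.2x5 ≥ 0.8   (nitrogen)
  x1, x2, x3, x4, x5 ≥ 0.
The optimal basis is {urea, ammonium sulfate}; DAP, potassium nitrate, gypsum drop out. There the sulfur and nitrogen constraints are tight.
That vertex is x1 = 1.436, x5 = 0.84.
Total cost: 0.48·1.436 + 0.34·0.84 = 0.97488.

R$0.975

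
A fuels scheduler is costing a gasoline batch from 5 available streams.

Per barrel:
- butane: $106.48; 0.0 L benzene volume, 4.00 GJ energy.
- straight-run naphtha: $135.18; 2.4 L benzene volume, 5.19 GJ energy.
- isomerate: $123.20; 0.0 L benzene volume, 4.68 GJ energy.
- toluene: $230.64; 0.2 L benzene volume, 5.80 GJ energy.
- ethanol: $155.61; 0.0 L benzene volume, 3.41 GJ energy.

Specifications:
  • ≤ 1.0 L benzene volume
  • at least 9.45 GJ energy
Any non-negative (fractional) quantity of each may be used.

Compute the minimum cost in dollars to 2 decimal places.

$248.17

This is a linear program. Let x1 = barrels of butane, x2 = barrels of straight-run naphtha, x3 = barrels of isomerate, x4 = barrels of toluene, x5 = barrels of ethanol.
Minimise 106.48x1 + 135.18x2 + 123.2x3 + 230.64x4 + 155.61x5 subject to:
  2.4x2 + 0.2x4 ≤ 1   (benzene volume)
  4x1 + 5.19x2 + 4.68x3 + 5.8x4 + 3.41x5 ≥ 9.45   (energy)
  x1, x2, x3, x4, x5 ≥ 0.
The minimum-cost mix takes nothing from butane, toluene, ethanol — only straight-run naphtha, isomerate. The benzene volume and energy requirements are met with equality.
That vertex is x2 = 0.41667, x3 = 1.5572.
Cost = 135.18·0.41667 + 123.2·1.5572 = 248.1725.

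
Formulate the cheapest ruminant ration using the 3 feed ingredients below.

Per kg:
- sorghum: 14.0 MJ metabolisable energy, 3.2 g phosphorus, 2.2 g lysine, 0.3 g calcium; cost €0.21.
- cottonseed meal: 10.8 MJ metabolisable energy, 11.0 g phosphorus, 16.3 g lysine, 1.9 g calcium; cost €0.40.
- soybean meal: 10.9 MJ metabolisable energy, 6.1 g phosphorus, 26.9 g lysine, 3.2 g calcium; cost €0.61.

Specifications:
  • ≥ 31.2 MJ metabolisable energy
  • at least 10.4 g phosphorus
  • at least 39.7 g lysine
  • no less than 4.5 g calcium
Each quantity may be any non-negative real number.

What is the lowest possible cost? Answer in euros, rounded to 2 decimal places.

€1.04

This is a linear program. Let x1 = kg of sorghum, x2 = kg of cottonseed meal, x3 = kg of soybean meal.
Minimize 0.21x1 + 0.4x2 + 0.61x3 s.t.:
  14x1 + 10.8x2 + 10.9x3 ≥ 31.2   (metabolisable energy)
  3.2x1 + 11x2 + 6.1x3 ≥ 10.4   (phosphorus)
  2.2x1 + 16.3x2 + 26.9x3 ≥ 39.7   (lysine)
  0.3x1 + 1.9x2 + 3.2x3 ≥ 4.5   (calcium)
  x1, x2, x3 ≥ 0.
The optimal basis is {sorghum, cottonseed meal}; soybean meal drops out. Binding constraints: metabolisable energy and lysine.
Optimal quantities: sorghum = 0.3903 kg, cottonseed meal = 2.383 kg.
Hence cost = 0.21·0.3903 + 0.4·2.383 = €1.0352.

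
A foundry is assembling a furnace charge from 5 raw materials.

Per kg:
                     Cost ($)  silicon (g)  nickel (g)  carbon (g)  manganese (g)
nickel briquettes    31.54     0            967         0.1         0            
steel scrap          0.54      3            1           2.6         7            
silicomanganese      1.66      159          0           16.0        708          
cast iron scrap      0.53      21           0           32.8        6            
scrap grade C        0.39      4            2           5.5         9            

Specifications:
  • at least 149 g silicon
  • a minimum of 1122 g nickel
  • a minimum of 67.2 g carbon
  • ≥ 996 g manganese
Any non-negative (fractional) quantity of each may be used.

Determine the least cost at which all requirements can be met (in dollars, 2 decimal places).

This is a linear program. Let x1 = kg of nickel briquettes, x2 = kg of steel scrap, x3 = kg of silicomanganese, x4 = kg of cast iron scrap, x5 = kg of scrap grade C.
Minimize 31.54x1 + 0.54x2 + 1.66x3 + 0.53x4 + 0.39x5 with:
  3x2 + 159x3 + 21x4 + 4x5 ≥ 149   (silicon)
  967x1 + 1x2 + 2x5 ≥ 1122   (nickel)
  0.1x1 + 2.6x2 + 16x3 + 32.8x4 + 5.5x5 ≥ 67.2   (carbon)
  7x2 + 708x3 + 6x4 + 9x5 ≥ 996   (manganese)
  x1, x2, x3, x4, x5 ≥ 0.
At the optimum only nickel briquettes, silicomanganese, cast iron scrap are positive (steel scrap, scrap grade C = 0). The nickel, carbon, manganese requirements are met with equality.
That vertex is x1 = 1.16, x3 = 1.395, x4 = 1.365.
Cost = 31.54·1.16 + 1.66·1.395 + 0.53·1.365 = 39.6256.

$39.63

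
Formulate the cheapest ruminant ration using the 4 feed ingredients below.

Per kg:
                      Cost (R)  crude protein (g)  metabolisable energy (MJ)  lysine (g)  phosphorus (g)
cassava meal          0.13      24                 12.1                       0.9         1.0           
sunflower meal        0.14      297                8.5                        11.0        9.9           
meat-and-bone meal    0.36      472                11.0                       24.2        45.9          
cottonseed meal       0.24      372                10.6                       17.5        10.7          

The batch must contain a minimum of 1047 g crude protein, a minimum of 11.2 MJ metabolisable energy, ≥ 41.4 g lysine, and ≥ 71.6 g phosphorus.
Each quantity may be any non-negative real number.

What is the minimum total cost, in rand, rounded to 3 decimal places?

Let x1 = kg of cassava meal, x2 = kg of sunflower meal, x3 = kg of meat-and-bone meal, x4 = kg of cottonseed meal.
min 0.13x1 + 0.14x2 + 0.36x3 + 0.24x4 with:
  24x1 + 297x2 + 472x3 + 372x4 ≥ 1047   (crude protein)
  12.1x1 + 8.5x2 + 11x3 + 10.6x4 ≥ 11.2   (metabolisable energy)
  0.9x1 + 11x2 + 24.2x3 + 17.5x4 ≥ 41.4   (lysine)
  1x1 + 9.9x2 + 45.9x3 + 10.7x4 ≥ 71.6   (phosphorus)
  x1, x2, x3, x4 ≥ 0.
The minimum-cost mix takes nothing from cassava meal, cottonseed meal — only sunflower meal, meat-and-bone meal. There the crude protein and phosphorus constraints are tight.
Solving gives x2 = 1.592, x3 = 1.217.
Hence cost = 0.14·1.592 + 0.36·1.217 = R0.66100.

R0.661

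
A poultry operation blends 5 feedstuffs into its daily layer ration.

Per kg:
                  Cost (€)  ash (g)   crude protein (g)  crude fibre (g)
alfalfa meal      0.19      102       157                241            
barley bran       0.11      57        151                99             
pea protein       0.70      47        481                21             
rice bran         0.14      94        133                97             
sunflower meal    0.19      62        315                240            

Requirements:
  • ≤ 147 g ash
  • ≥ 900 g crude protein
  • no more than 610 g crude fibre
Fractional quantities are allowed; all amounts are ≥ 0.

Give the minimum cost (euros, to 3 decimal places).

€0.802

Let x1 = kg of alfalfa meal, x2 = kg of barley bran, x3 = kg of pea protein, x4 = kg of rice bran, x5 = kg of sunflower meal.
min 0.19x1 + 0.11x2 + 0.7x3 + 0.14x4 + 0.19x5 with:
  102x1 + 57x2 + 47x3 + 94x4 + 62x5 ≤ 147   (ash)
  157x1 + 151x2 + 481x3 + 133x4 + 315x5 ≥ 900   (crude protein)
  241x1 + 99x2 + 21x3 + 97x4 + 240x5 ≤ 610   (crude fibre)
  x1, x2, x3, x4, x5 ≥ 0.
The minimum-cost mix takes nothing from alfalfa meal, barley bran, rice bran — only pea protein, sunflower meal. Binding constraints: ash and crude protein.
So pea protein = 0.6323 kg, sunflower meal = 1.892 kg.
Objective = 0.7·0.6323 + 0.19·1.892 = 0.80209.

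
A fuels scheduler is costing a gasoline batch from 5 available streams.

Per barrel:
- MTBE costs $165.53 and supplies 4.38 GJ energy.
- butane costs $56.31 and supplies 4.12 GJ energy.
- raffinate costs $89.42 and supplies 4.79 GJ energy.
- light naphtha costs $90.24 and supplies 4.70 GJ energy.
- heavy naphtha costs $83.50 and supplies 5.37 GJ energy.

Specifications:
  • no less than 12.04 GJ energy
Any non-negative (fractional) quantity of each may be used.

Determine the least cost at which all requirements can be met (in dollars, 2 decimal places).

Treat it as an LP. Let x1 = barrels of MTBE, x2 = barrels of butane, x3 = barrels of raffinate, x4 = barrels of light naphtha, x5 = barrels of heavy naphtha.
Minimize 165.53x1 + 56.31x2 + 89.42x3 + 90.24x4 + 83.5x5 subject to:
  4.38x1 + 4.12x2 + 4.79x3 + 4.7x4 + 5.37x5 ≥ 12.04   (energy)
  x1, x2, x3, x4, x5 ≥ 0.
The minimum-cost mix takes nothing from MTBE, raffinate, light naphtha, heavy naphtha — only butane. Binding constraint: energy.
That vertex is x2 = 2.92233.
Objective = 56.31·2.92233 = 164.5564.

$164.56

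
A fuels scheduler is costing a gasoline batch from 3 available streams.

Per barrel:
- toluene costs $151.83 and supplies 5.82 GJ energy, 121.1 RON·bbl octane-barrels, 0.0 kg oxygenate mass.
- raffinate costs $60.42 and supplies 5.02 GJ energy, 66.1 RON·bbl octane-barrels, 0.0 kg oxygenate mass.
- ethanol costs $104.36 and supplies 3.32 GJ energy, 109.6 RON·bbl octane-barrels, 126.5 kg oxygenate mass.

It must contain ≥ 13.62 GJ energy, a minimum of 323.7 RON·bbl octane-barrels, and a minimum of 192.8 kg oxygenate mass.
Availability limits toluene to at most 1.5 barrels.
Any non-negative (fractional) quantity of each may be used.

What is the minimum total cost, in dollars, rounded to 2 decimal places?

Treat it as an LP. Let x1 = barrels of toluene, x2 = barrels of raffinate, x3 = barrels of ethanol.
Minimise 151.83x1 + 60.42x2 + 104.36x3 with:
  5.82x1 + 5.02x2 + 3.32x3 ≥ 13.62   (energy)
  121.1x1 + 66.1x2 + 109.6x3 ≥ 323.7   (octane-barrels)
  126.5x3 ≥ 192.8   (oxygenate mass)
  x1 ≤ 1.5
  x1, x2, x3 ≥ 0.
At the optimum only raffinate, ethanol are positive (toluene = 0). The octane-barrels and oxygenate mass requirements are met with equality.
Solving gives x2 = 2.37, x3 = 1.5241.
Objective = 60.42·2.37 + 104.36·1.5241 = 302.2505.

$302.25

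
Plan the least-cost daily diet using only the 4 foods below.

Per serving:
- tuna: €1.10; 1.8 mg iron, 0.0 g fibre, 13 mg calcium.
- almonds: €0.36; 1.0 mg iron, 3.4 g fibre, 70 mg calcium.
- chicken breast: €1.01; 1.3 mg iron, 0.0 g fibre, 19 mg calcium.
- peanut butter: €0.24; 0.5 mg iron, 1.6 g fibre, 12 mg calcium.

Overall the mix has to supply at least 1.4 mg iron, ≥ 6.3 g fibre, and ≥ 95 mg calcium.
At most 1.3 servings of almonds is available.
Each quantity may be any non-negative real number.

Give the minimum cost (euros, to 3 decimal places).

Let x1 = servings of tuna, x2 = servings of almonds, x3 = servings of chicken breast, x4 = servings of peanut butter.
Minimize 1.1x1 + 0.36x2 + 1.01x3 + 0.24x4 s.t.:
  1.8x1 + 1x2 + 1.3x3 + 0.5x4 ≥ 1.4   (iron)
  3.4x2 + 1.6x4 ≥ 6.3   (fibre)
  13x1 + 70x2 + 19x3 + 12x4 ≥ 95   (calcium)
  x2 ≤ 1.3
  x1, x2, x3, x4 ≥ 0.
The cheapest feasible vertex uses only almonds, peanut butter; tuna, chicken breast are not used. The fibre and the almonds cap requirements are met with equality.
So almonds = 1.3 servings, peanut butter = 1.175 servings.
Hence cost = 0.36·1.3 + 0.24·1.175 = €0.75000.

€0.750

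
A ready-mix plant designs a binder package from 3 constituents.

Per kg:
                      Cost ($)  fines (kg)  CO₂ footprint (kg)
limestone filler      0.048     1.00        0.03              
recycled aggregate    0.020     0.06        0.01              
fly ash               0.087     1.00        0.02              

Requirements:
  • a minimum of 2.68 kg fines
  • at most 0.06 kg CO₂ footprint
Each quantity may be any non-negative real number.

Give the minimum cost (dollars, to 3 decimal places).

Let x1 = kg of limestone filler, x2 = kg of recycled aggregate, x3 = kg of fly ash.
Minimize 0.048x1 + 0.02x2 + 0.087x3 with:
  1x1 + 0.06x2 + 1x3 ≥ 2.68   (fines)
  0.03x1 + 0.01x2 + 0.02x3 ≤ 0.06   (CO₂ footprint)
  x1, x2, x3 ≥ 0.
At the optimum only limestone filler, fly ash are positive (recycled aggregate = 0). The fines and CO₂ footprint requirements are met with equality.
Solving gives x1 = 0.64, x3 = 2.04.
Total cost: 0.048·0.64 + 0.087·2.04 = 0.20820.

$0.208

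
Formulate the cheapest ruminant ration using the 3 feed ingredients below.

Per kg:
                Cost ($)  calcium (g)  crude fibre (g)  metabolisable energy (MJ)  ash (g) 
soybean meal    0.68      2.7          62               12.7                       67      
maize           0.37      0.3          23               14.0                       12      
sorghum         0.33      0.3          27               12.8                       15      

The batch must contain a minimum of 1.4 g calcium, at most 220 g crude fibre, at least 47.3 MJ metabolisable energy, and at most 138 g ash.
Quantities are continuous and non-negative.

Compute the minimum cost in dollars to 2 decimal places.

$1.26

Let x1 = kg of soybean meal, x2 = kg of maize, x3 = kg of sorghum.
min 0.68x1 + 0.37x2 + 0.33x3 with:
  2.7x1 + 0.3x2 + 0.3x3 ≥ 1.4   (calcium)
  62x1 + 23x2 + 27x3 ≤ 220   (crude fibre)
  12.7x1 + 14x2 + 12.8x3 ≥ 47.3   (metabolisable energy)
  67x1 + 12x2 + 15x3 ≤ 138   (ash)
  x1, x2, x3 ≥ 0.
The minimum-cost mix takes nothing from maize — only soybean meal, sorghum. Binding constraints: calcium and metabolisable energy.
Solving gives x1 = 0.1213, x3 = 3.575.
Total cost: 0.68·0.1213 + 0.33·3.575 = 1.2622.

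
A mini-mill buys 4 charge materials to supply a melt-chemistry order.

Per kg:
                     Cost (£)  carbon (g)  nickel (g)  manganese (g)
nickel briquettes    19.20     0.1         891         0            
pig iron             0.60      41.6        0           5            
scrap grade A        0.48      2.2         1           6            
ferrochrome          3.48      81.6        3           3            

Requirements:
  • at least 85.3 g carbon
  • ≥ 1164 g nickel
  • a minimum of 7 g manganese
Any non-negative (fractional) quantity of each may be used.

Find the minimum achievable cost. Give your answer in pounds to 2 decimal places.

Let x1 = kg of nickel briquettes, x2 = kg of pig iron, x3 = kg of scrap grade A, x4 = kg of ferrochrome.
min 19.2x1 + 0.6x2 + 0.48x3 + 3.48x4 with:
  0.1x1 + 41.6x2 + 2.2x3 + 81.6x4 ≥ 85.3   (carbon)
  891x1 + 1x3 + 3x4 ≥ 1164   (nickel)
  5x2 + 6x3 + 3x4 ≥ 7   (manganese)
  x1, x2, x3, x4 ≥ 0.
The optimal basis is {nickel briquettes, pig iron}; scrap grade A, ferrochrome drop out. The carbon and nickel requirements are met with equality.
Solving gives x1 = 1.3064, x2 = 2.0473.
Objective = 19.2·1.3064 + 0.6·2.0473 = 26.3113.

£26.31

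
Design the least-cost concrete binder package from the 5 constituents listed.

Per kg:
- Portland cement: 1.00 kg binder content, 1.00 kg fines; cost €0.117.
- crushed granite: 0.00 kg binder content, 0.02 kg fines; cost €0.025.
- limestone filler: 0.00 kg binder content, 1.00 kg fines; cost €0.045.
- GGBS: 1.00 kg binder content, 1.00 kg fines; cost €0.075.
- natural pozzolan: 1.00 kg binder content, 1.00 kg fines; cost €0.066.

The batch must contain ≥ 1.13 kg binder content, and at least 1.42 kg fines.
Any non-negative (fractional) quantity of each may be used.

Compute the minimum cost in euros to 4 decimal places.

€0.0876

Treat it as an LP. Let x1 = kg of Portland cement, x2 = kg of crushed granite, x3 = kg of limestone filler, x4 = kg of GGBS, x5 = kg of natural pozzolan.
Minimise 0.117x1 + 0.025x2 + 0.045x3 + 0.075x4 + 0.066x5 subject to:
  1x1 + 1x4 + 1x5 ≥ 1.13   (binder content)
  1x1 + 0.02x2 + 1x3 + 1x4 + 1x5 ≥ 1.42   (fines)
  x1, x2, x3, x4, x5 ≥ 0.
The minimum-cost mix takes nothing from Portland cement, crushed granite, GGBS — only limestone filler, natural pozzolan. The binder content and fines requirements are met with equality.
So limestone filler = 0.29 kg, natural pozzolan = 1.13 kg.
Objective = 0.045·0.29 + 0.066·1.13 = 0.087630.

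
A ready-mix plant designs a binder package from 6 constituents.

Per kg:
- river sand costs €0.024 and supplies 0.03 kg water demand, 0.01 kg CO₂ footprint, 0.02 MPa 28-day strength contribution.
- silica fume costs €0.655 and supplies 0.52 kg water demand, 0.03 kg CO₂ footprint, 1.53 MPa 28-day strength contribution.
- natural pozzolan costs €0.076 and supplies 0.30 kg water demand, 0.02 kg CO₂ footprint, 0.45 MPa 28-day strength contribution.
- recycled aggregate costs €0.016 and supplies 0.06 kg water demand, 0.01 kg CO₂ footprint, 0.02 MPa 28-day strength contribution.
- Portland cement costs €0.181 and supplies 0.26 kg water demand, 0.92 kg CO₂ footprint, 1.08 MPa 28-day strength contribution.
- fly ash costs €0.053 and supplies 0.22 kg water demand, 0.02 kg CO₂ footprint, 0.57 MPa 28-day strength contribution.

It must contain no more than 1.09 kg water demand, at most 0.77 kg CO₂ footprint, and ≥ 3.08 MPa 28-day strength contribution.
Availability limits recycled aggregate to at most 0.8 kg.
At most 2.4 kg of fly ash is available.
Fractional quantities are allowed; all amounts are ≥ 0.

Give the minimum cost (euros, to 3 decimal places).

€0.597

This is a linear program. Let x1 = kg of river sand, x2 = kg of silica fume, x3 = kg of natural pozzolan, x4 = kg of recycled aggregate, x5 = kg of Portland cement, x6 = kg of fly ash.
Minimize 0.024x1 + 0.655x2 + 0.076x3 + 0.016x4 + 0.181x5 + 0.053x6 with:
  0.03x1 + 0.52x2 + 0.3x3 + 0.06x4 + 0.26x5 + 0.22x6 ≤ 1.09   (water demand)
  0.01x1 + 0.03x2 + 0.02x3 + 0.01x4 + 0.92x5 + 0.02x6 ≤ 0.77   (CO₂ footprint)
  0.02x1 + 1.53x2 + 0.45x3 + 0.02x4 + 1.08x5 + 0.57x6 ≥ 3.08   (28-day strength contribution)
  x4 ≤ 0.8
  x6 ≤ 2.4
  x1, x2, x3, x4, x5, x6 ≥ 0.
The optimal basis is {silica fume, natural pozzolan, Portland cement, fly ash}; river sand, recycled aggregate drop out. Binding constraints: water demand, CO₂ footprint, 28-day strength contribution, the fly ash cap.
That vertex is x2 = 0.4588, x3 = 0.4188, x5 = 0.7607, x6 = 2.4.
Hence cost = 0.655·0.4588 + 0.076·0.4188 + 0.181·0.7607 + 0.053·2.4 = €0.59723.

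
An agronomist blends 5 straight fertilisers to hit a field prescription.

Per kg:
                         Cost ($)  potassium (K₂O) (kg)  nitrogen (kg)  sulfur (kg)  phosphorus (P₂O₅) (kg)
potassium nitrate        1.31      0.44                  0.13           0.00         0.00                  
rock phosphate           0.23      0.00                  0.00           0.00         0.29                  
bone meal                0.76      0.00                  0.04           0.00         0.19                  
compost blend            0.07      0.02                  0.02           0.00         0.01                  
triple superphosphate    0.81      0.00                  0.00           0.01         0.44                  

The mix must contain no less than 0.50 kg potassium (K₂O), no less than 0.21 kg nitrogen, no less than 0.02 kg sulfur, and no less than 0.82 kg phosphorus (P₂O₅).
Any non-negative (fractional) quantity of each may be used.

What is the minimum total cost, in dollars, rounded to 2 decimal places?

$3.15

Treat it as an LP. Let x1 = kg of potassium nitrate, x2 = kg of rock phosphate, x3 = kg of bone meal, x4 = kg of compost blend, x5 = kg of triple superphosphate.
Minimise 1.31x1 + 0.23x2 + 0.76x3 + 0.07x4 + 0.81x5 with:
  0.44x1 + 0.02x4 ≥ 0.5   (potassium (K₂O))
  0.13x1 + 0.04x3 + 0.02x4 ≥ 0.21   (nitrogen)
  0.01x5 ≥ 0.02   (sulfur)
  0.29x2 + 0.19x3 + 0.01x4 + 0.44x5 ≥ 0.82   (phosphorus (P₂O₅))
  x1, x2, x3, x4, x5 ≥ 0.
The minimum-cost mix takes nothing from rock phosphate, bone meal — only potassium nitrate, compost blend, triple superphosphate. There the potassium (K₂O), nitrogen, sulfur constraints are tight.
Optimal quantities: potassium nitrate = 0.9355 kg, compost blend = 4.419 kg, triple superphosphate = 2 kg.
Total cost: 1.31·0.9355 + 0.07·4.419 + 0.81·2 = 3.1548.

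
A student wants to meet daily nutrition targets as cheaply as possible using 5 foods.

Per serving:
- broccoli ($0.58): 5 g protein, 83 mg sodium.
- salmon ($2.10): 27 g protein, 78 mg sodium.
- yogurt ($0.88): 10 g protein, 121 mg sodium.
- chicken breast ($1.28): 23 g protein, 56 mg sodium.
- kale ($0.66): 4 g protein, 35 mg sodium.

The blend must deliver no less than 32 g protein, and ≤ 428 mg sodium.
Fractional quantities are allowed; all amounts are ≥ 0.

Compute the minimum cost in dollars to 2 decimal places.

Let x1 = servings of broccoli, x2 = servings of salmon, x3 = servings of yogurt, x4 = servings of chicken breast, x5 = servings of kale.
min 0.58x1 + 2.1x2 + 0.88x3 + 1.28x4 + 0.66x5 s.t.:
  5x1 + 27x2 + 10x3 + 23x4 + 4x5 ≥ 32   (protein)
  83x1 + 78x2 + 121x3 + 56x4 + 35x5 ≤ 428   (sodium)
  x1, x2, x3, x4, x5 ≥ 0.
At the optimum only chicken breast is positive (broccoli, salmon, yogurt, kale = 0). The protein requirement is met with equality.
So chicken breast = 1.391 servings.
Hence cost = 1.28·1.391 = $1.7805.

$1.78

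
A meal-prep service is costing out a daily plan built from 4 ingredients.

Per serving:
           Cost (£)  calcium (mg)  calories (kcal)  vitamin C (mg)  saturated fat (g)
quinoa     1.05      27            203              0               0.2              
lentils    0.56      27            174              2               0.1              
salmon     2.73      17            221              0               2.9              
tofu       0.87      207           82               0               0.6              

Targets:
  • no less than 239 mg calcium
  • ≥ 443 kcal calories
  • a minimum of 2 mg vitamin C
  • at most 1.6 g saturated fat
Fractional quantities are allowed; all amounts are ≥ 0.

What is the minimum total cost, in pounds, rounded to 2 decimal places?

Let x1 = servings of quinoa, x2 = servings of lentils, x3 = servings of salmon, x4 = servings of tofu.
min 1.05x1 + 0.56x2 + 2.73x3 + 0.87x4 with:
  27x1 + 27x2 + 17x3 + 207x4 ≥ 239   (calcium)
  203x1 + 174x2 + 221x3 + 82x4 ≥ 443   (calories)
  2x2 ≥ 2   (vitamin C)
  0.2x1 + 0.1x2 + 2.9x3 + 0.6x4 ≤ 1.6   (saturated fat)
  x1, x2, x3, x4 ≥ 0.
The minimum-cost mix takes nothing from quinoa, salmon — only lentils, tofu. The calcium and calories requirements are met with equality.
So lentils = 2.133 servings, tofu = 0.8764 servings.
Cost = 0.56·2.133 + 0.87·0.8764 = 1.9569.

£1.96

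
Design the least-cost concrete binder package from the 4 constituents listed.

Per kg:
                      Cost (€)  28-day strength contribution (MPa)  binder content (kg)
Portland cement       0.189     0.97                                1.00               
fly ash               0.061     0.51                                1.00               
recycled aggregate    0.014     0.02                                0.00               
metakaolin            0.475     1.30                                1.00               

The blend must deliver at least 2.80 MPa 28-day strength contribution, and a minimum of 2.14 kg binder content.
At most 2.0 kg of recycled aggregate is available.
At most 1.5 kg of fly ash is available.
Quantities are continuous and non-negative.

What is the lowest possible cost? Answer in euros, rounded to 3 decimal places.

€0.488

This is a linear program. Let x1 = kg of Portland cement, x2 = kg of fly ash, x3 = kg of recycled aggregate, x4 = kg of metakaolin.
Minimise 0.189x1 + 0.061x2 + 0.014x3 + 0.475x4 with:
  0.97x1 + 0.51x2 + 0.02x3 + 1.3x4 ≥ 2.8   (28-day strength contribution)
  1x1 + 1x2 + 1x4 ≥ 2.14   (binder content)
  x3 ≤ 2
  x2 ≤ 1.5
  x1, x2, x3, x4 ≥ 0.
At the optimum only Portland cement, fly ash are positive (recycled aggregate, metakaolin = 0). There the 28-day strength contribution and the fly ash cap constraints are tight.
So Portland cement = 2.098 kg, fly ash = 1.5 kg.
Cost = 0.189·2.098 + 0.061·1.5 = 0.48802.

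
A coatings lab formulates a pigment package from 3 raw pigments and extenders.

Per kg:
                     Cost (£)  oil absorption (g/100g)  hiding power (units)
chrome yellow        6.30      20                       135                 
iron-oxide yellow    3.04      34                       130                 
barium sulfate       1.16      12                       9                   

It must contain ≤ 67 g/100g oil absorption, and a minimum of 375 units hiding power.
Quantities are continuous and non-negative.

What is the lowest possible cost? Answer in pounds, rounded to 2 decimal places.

£15.15

This is a linear program. Let x1 = kg of chrome yellow, x2 = kg of iron-oxide yellow, x3 = kg of barium sulfate.
Minimize 6.3x1 + 3.04x2 + 1.16x3 with:
  20x1 + 34x2 + 12x3 ≤ 67   (oil absorption)
  135x1 + 130x2 + 9x3 ≥ 375   (hiding power)
  x1, x2, x3 ≥ 0.
The optimal basis is {chrome yellow, iron-oxide yellow}; barium sulfate drops out. Binding constraints: oil absorption and hiding power.
So chrome yellow = 2.03 kg, iron-oxide yellow = 0.7764 kg.
Hence cost = 6.3·2.03 + 3.04·0.7764 = £15.1493.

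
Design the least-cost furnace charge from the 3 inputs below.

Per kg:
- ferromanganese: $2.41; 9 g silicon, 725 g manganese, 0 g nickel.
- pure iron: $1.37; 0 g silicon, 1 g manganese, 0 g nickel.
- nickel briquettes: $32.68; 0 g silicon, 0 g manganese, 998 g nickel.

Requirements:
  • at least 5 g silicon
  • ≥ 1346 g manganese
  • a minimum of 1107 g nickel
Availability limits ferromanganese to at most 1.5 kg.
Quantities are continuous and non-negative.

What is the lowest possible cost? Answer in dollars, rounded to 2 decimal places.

This is a linear program. Let x1 = kg of ferromanganese, x2 = kg of pure iron, x3 = kg of nickel briquettes.
min 2.41x1 + 1.37x2 + 32.68x3 with:
  9x1 ≥ 5   (silicon)
  725x1 + 1x2 ≥ 1346   (manganese)
  998x3 ≥ 1107   (nickel)
  x1 ≤ 1.5
  x1, x2, x3 ≥ 0.
All 3 inputs are positive at the optimum. Binding constraints: manganese, nickel, the ferromanganese cap.
Optimal quantities: ferromanganese = 1.5 kg, pure iron = 258.5 kg, nickel briquettes = 1.1092 kg.
Hence cost = 2.41·1.5 + 1.37·258.5 + 32.68·1.1092 = $394.0087.

$394.01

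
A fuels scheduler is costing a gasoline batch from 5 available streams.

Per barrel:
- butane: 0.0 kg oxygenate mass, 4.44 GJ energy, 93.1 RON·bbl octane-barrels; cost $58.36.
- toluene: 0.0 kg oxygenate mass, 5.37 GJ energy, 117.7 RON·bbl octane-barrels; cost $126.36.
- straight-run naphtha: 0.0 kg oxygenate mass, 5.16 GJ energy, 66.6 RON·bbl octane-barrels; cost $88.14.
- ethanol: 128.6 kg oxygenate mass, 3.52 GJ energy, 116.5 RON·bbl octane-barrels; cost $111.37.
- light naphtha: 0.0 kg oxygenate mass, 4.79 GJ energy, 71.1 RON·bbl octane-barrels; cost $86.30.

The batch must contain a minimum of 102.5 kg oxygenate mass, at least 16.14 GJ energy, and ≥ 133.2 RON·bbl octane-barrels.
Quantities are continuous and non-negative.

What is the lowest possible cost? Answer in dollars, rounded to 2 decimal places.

Let x1 = barrels of butane, x2 = barrels of toluene, x3 = barrels of straight-run naphtha, x4 = barrels of ethanol, x5 = barrels of light naphtha.
Minimize 58.36x1 + 126.36x2 + 88.14x3 + 111.37x4 + 86.3x5 with:
  128.6x4 ≥ 102.5   (oxygenate mass)
  4.44x1 + 5.37x2 + 5.16x3 + 3.52x4 + 4.79x5 ≥ 16.14   (energy)
  93.1x1 + 117.7x2 + 66.6x3 + 116.5x4 + 71.1x5 ≥ 133.2   (octane-barrels)
  x1, x2, x3, x4, x5 ≥ 0.
The minimum-cost mix takes nothing from toluene, straight-run naphtha, light naphtha — only butane, ethanol. Binding constraints: oxygenate mass and energy.
Solving gives x1 = 3.00324, x4 = 0.797045.
Cost = 58.36·3.00324 + 111.37·0.797045 = 264.0360.

$264.04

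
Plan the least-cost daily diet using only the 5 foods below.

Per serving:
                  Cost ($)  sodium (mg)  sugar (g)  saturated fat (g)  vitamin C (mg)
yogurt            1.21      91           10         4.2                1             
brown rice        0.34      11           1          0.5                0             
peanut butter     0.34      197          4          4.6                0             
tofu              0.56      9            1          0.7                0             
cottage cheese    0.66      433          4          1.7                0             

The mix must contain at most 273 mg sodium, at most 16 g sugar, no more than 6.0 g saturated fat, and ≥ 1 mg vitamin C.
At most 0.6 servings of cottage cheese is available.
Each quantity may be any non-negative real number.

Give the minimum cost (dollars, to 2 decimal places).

$1.21

This is a linear program. Let x1 = servings of yogurt, x2 = servings of brown rice, x3 = servings of peanut butter, x4 = servings of tofu, x5 = servings of cottage cheese.
Minimize 1.21x1 + 0.34x2 + 0.34x3 + 0.56x4 + 0.66x5 subject to:
  91x1 + 11x2 + 197x3 + 9x4 + 433x5 ≤ 273   (sodium)
  10x1 + 1x2 + 4x3 + 1x4 + 4x5 ≤ 16   (sugar)
  4.2x1 + 0.5x2 + 4.6x3 + 0.7x4 + 1.7x5 ≤ 6   (saturated fat)
  1x1 ≥ 1   (vitamin C)
  x5 ≤ 0.6
  x1, x2, x3, x4, x5 ≥ 0.
At the optimum only yogurt is positive (brown rice, peanut butter, tofu, cottage cheese = 0). Binding constraint: vitamin C.
So yogurt = 1 serving.
Total cost: 1.21·1 = 1.2100.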